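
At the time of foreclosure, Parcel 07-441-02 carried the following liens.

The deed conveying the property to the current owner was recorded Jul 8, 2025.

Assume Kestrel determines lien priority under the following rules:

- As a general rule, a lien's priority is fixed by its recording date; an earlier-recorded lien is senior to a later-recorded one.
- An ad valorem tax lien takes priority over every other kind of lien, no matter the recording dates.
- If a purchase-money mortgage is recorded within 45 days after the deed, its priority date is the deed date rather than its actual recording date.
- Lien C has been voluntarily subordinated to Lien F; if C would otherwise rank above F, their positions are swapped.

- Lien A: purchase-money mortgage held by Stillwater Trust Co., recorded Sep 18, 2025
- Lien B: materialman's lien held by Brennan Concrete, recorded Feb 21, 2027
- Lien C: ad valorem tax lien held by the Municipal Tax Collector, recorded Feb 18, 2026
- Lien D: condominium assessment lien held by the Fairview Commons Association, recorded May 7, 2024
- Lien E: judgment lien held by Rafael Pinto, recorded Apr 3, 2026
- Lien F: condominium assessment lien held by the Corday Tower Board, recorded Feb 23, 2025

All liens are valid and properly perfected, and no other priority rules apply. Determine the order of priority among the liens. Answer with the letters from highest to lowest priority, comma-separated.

F, D, C, A, E, B

Effective dates after the stated exceptions: A was recorded 72 days after the deed — beyond 45 days — so no relation-back applies.
C is an ad valorem tax lien, so it outranks all other liens regardless of date.
Ordering the rest by effective date: D (May 7, 2024), F (Feb 23, 2025), A (Sep 18, 2025), E (Apr 3, 2026), B (Feb 21, 2027).
Because C would otherwise rank above F, the subordination swaps them.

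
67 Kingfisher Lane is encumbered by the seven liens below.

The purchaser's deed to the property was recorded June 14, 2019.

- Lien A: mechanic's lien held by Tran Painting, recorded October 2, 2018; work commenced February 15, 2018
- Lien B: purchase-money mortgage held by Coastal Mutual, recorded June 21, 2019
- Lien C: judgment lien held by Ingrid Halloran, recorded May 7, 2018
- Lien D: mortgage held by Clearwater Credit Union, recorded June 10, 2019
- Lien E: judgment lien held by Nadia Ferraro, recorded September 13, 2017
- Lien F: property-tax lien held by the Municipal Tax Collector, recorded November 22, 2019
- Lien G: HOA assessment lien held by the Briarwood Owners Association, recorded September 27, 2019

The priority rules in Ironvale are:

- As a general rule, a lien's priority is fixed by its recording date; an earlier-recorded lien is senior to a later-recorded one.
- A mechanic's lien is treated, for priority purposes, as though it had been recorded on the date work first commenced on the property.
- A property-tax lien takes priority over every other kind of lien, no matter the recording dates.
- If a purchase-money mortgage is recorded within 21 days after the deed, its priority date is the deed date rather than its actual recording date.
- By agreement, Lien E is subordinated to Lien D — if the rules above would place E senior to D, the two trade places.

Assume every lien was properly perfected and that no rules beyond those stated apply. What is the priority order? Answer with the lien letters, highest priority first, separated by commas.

F, D, A, C, E, B, G

Adjusting effective dates: A is treated as recorded February 15, 2018, the work-commencement date; B's effective date is the deed date, June 14, 2019.
F is a property-tax lien, so it outranks all other liens regardless of date.
The other liens, earliest effective date first: E (September 13, 2017), A (February 15, 2018), C (May 7, 2018), D (June 10, 2019), B (June 14, 2019), G (September 27, 2019).
Because E would otherwise rank above D, the subordination swaps them.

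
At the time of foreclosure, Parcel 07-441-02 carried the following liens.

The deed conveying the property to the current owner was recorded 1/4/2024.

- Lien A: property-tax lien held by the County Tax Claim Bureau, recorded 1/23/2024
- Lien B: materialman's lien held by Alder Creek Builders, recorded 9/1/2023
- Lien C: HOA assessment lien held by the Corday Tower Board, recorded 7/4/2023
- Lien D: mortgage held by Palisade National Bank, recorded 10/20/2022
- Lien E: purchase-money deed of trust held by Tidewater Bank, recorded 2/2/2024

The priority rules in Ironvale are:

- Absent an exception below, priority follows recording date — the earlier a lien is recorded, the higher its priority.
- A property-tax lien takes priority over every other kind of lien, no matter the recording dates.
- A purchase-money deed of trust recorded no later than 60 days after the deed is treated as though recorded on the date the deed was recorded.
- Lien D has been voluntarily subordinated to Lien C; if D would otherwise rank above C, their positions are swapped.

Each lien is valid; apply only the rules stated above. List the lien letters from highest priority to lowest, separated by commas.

Effective dates after the stated exceptions: E's effective date is the deed date, 1/4/2024.
As a property-tax lien, A is senior to every other lien.
Among the remaining liens, by effective date: D (10/20/2022), C (7/4/2023), B (9/1/2023), E (1/4/2024).
D is senior to C before the subordination, so the two trade places.

A, C, D, B, E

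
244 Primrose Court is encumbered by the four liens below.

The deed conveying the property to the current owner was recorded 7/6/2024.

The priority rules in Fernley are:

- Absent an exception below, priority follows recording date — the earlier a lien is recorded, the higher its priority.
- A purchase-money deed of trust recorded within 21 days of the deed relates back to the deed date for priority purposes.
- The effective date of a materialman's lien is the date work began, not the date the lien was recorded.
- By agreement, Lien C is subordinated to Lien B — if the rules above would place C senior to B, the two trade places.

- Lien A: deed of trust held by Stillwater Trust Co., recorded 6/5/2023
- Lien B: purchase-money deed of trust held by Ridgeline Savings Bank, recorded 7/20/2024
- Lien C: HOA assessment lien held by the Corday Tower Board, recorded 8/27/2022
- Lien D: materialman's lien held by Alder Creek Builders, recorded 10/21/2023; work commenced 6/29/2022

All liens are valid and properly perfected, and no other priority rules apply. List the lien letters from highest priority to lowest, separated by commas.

D, B, A, C

Effective dates: B's effective date is the deed date, 7/6/2024; D relates back to 6/29/2022 (work commenced).
By effective date, earliest first: D (6/29/2022), C (8/27/2022), A (6/5/2023), B (7/6/2024).
Because C would otherwise rank above B, the subordination swaps them.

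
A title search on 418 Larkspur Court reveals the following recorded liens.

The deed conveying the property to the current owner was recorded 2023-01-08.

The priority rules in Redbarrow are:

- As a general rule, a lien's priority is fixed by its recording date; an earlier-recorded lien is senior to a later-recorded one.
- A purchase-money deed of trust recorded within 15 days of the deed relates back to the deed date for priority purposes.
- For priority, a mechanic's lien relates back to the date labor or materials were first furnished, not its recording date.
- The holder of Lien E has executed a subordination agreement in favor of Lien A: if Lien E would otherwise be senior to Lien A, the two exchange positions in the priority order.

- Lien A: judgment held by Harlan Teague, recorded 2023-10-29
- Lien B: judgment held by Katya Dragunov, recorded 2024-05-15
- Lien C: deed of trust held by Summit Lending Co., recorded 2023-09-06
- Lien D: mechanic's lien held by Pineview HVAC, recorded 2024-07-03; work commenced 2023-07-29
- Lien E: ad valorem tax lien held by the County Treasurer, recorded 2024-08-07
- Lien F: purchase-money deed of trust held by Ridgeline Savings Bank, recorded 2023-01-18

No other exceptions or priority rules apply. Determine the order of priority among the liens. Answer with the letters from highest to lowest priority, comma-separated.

F, D, C, A, B, E

Effective dates after the stated exceptions: D relates back to 2023-07-29 (work commenced); F's effective date is the deed date, 2023-01-08.
By effective date: F (2023-01-08), D (2023-07-29), C (2023-09-06), A (2023-10-29), B (2024-05-15), E (2024-08-07).
Since E is not senior to A, the subordination leaves the order unchanged.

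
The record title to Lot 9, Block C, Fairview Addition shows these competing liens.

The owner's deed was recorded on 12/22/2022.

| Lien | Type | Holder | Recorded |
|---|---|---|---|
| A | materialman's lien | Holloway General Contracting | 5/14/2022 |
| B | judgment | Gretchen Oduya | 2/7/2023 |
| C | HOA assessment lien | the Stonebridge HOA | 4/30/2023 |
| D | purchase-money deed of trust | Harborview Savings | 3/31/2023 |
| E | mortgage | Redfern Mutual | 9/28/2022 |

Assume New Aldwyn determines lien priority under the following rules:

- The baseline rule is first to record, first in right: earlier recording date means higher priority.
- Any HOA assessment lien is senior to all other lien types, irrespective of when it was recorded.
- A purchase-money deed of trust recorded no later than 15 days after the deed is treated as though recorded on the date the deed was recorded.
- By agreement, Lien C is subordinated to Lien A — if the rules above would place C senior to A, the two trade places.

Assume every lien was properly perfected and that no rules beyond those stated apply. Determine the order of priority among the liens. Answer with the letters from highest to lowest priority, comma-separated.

A, C, E, B, D

First, effective dates: D was recorded 99 days after the deed, outside the 15-day window, so it keeps its recording date.
As an HOA assessment lien, C is senior to every other lien.
Ordering the rest by effective date: A (5/14/2022), E (9/28/2022), B (2/7/2023), D (3/31/2023).
The subordination applies — C was senior to A — so C and A swap.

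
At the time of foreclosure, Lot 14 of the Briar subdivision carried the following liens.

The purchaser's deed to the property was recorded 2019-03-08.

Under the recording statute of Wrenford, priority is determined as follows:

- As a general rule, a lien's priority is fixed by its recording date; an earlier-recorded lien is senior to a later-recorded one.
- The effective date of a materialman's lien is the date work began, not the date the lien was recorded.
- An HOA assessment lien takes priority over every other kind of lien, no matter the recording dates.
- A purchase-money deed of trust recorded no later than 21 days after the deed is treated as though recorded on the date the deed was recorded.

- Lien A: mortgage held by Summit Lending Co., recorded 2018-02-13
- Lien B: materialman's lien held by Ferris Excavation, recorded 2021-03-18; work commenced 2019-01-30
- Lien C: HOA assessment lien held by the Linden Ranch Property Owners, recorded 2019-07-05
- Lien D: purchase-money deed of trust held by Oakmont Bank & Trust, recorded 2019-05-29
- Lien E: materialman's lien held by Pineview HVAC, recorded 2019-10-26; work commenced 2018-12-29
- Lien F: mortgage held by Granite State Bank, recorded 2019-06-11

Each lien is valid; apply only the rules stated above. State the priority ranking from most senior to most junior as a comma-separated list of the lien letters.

Adjusting effective dates: B relates back to 2019-01-30 (work commenced); D was recorded 82 days after the deed, outside the 21-day window, so it keeps its recording date; E is treated as recorded 2018-12-29, the work-commencement date.
C is an HOA assessment lien and takes priority over every other lien.
Ordering the rest by effective date: A (2018-02-13), E (2018-12-29), B (2019-01-30), D (2019-05-29), F (2019-06-11).

C, A, E, B, D, F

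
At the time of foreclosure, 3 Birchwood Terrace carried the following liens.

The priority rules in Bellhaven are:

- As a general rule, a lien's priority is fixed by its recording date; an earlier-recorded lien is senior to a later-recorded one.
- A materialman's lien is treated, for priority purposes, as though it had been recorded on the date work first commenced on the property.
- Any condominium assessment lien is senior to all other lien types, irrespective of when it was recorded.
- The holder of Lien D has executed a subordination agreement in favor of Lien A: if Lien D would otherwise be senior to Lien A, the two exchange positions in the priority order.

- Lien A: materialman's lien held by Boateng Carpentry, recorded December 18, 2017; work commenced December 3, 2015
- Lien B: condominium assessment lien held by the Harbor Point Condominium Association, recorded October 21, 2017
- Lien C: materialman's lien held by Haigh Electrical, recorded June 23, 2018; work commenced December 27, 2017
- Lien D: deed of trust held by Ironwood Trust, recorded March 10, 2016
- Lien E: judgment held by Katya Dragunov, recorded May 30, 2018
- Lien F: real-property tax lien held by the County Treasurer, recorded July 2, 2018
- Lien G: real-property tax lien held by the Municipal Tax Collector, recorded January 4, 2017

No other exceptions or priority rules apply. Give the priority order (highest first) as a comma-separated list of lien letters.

B, A, D, G, C, E, F

Effective dates after the stated exceptions: A relates back to December 3, 2015 (work commenced); C's effective date is December 27, 2017, when work began.
B, as a condominium assessment lien, has superpriority and ranks first.
Remaining liens by effective date: A (December 3, 2015), D (March 10, 2016), G (January 4, 2017), C (December 27, 2017), E (May 30, 2018), F (July 2, 2018).
D already ranks below A; the subordination has no effect.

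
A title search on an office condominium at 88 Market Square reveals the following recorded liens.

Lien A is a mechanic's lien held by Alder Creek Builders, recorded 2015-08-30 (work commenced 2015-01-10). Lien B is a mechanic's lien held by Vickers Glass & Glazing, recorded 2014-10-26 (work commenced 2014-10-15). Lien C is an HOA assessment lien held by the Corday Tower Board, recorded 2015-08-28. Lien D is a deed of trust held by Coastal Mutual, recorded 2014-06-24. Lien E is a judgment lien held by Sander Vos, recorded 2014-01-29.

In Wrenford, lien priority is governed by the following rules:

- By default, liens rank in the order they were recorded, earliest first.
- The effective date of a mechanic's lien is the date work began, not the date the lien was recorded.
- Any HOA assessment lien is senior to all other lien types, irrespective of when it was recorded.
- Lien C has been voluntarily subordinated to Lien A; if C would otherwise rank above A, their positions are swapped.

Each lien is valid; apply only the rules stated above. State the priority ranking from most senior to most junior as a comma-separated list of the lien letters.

First, effective dates: A's effective date is 2015-01-10, when work began; B is treated as recorded 2014-10-15, the work-commencement date.
As an HOA assessment lien, C is senior to every other lien.
The other liens, earliest effective date first: E (2014-01-29), D (2014-06-24), B (2014-10-15), A (2015-01-10).
The subordination applies — C was senior to A — so C and A swap.

A, E, D, B, C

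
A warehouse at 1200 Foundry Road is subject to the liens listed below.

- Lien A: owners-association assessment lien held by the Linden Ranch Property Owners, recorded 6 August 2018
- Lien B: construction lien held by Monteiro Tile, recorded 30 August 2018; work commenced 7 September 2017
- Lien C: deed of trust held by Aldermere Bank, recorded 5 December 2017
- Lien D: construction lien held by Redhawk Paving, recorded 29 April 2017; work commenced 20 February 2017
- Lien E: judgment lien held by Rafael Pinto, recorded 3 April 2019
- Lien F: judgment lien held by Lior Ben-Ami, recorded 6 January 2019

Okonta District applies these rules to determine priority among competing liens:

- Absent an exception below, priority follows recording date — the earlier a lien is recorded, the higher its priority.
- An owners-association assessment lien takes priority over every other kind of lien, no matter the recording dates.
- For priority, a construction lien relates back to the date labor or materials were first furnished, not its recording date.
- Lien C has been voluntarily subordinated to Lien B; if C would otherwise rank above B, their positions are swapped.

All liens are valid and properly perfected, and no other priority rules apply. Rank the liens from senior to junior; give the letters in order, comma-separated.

Effective dates: B is treated as recorded 7 September 2017, the work-commencement date; D relates back to 20 February 2017 (work commenced).
As an owners-association assessment lien, A is senior to every other lien.
The other liens, earliest effective date first: D (20 February 2017), B (7 September 2017), C (5 December 2017), F (6 January 2019), E (3 April 2019).
C is already junior to B, so the subordination agreement changes nothing.

A, D, B, C, F, E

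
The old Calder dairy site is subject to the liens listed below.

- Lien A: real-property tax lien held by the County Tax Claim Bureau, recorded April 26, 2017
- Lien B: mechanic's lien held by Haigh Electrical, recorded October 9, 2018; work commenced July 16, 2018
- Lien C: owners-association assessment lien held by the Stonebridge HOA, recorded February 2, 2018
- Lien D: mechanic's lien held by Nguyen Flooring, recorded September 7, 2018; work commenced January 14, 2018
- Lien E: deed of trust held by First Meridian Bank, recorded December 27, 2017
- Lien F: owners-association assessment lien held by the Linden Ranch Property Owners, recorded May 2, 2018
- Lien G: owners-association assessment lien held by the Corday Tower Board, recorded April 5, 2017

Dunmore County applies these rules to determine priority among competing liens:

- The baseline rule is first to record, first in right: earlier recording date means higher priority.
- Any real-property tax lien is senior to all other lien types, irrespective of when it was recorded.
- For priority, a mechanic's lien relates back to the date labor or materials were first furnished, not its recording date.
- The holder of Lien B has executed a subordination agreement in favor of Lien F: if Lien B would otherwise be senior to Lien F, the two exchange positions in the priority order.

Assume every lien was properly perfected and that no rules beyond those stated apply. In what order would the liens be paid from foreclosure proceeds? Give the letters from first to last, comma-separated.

First, effective dates: B's effective date is July 16, 2018, when work began; D relates back to January 14, 2018 (work commenced).
A is a real-property tax lien and takes priority over every other lien.
The other liens, earliest effective date first: G (April 5, 2017), E (December 27, 2017), D (January 14, 2018), C (February 2, 2018), F (May 2, 2018), B (July 16, 2018).
Since B is not senior to F, the subordination leaves the order unchanged.

A, G, E, D, C, F, B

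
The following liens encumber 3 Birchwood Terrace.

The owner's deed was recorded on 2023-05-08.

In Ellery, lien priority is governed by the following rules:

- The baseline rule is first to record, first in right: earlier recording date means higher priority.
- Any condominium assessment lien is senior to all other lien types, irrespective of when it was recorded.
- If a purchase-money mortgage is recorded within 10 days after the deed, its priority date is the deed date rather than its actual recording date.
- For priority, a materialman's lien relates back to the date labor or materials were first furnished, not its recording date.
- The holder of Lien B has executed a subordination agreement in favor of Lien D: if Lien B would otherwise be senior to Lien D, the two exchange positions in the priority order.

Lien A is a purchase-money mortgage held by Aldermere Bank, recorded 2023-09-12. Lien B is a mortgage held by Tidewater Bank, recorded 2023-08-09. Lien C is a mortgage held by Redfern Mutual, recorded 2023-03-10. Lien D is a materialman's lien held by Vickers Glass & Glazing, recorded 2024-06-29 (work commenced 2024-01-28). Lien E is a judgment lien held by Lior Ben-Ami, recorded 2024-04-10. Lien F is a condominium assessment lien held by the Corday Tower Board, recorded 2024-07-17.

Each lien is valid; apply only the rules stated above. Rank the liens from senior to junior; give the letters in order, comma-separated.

First, effective dates: A missed the 10-day window (127 days after the deed), so its recording date stands; D's effective date is 2024-01-28, when work began.
F is a condominium assessment lien and takes priority over every other lien.
Among the remaining liens, by effective date: C (2023-03-10), B (2023-08-09), A (2023-09-12), D (2024-01-28), E (2024-04-10).
The subordination applies — B was senior to D — so B and D swap.

F, C, D, A, B, E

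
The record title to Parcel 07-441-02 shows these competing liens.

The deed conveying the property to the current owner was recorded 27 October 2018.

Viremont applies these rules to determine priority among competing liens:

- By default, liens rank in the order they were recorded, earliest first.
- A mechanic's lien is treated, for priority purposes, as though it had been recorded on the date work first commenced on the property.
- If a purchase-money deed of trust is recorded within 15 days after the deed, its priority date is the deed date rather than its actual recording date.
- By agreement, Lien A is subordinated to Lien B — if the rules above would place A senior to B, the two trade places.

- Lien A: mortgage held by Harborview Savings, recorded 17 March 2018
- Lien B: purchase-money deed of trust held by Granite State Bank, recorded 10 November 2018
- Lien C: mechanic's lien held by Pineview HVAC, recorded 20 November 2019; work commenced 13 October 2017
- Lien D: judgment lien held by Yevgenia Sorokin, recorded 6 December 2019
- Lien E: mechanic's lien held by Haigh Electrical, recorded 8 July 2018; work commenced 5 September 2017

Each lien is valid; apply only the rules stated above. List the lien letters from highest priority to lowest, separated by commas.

Effective dates after the stated exceptions: B relates back to the deed date 27 October 2018; C is treated as recorded 13 October 2017, the work-commencement date; E is treated as recorded 5 September 2017, the work-commencement date.
Ordering by effective date: E (5 September 2017), C (13 October 2017), A (17 March 2018), B (27 October 2018), D (6 December 2019).
The subordination applies — A was senior to B — so A and B swap.

E, C, B, A, D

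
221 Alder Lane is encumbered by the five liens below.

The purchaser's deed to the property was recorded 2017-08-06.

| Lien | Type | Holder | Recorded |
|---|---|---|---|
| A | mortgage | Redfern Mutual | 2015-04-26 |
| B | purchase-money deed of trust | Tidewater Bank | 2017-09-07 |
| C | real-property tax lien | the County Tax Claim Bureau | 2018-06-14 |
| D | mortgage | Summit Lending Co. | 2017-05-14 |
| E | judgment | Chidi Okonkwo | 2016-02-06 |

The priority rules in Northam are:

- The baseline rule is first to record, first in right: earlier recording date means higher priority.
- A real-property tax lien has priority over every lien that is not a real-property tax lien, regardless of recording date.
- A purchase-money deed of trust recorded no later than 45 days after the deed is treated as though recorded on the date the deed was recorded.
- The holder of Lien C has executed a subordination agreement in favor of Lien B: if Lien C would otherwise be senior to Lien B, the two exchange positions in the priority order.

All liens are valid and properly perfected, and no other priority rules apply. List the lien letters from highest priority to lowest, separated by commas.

Effective dates after the stated exceptions: B's effective date is the deed date, 2017-08-06.
C is a real-property tax lien, so it outranks all other liens regardless of date.
The other liens, earliest effective date first: A (2015-04-26), E (2016-02-06), D (2017-05-14), B (2017-08-06).
C would otherwise be senior to B, so under the subordination agreement C and B exchange positions.

B, A, E, D, C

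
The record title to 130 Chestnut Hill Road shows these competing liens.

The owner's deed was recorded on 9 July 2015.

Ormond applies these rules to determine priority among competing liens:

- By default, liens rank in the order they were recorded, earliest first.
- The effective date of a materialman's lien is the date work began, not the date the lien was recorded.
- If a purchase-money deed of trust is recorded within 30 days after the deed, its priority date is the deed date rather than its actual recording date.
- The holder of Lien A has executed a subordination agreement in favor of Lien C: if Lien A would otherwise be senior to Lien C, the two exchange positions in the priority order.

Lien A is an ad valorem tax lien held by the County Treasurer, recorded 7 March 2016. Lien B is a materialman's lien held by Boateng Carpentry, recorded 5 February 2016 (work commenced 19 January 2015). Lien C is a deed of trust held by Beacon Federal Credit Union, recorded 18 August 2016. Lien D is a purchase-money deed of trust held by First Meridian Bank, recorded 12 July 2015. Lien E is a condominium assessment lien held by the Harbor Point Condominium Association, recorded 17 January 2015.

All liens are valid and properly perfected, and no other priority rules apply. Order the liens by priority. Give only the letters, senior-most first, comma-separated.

E, B, D, C, A

Effective dates after the stated exceptions: B relates back to 19 January 2015 (work commenced); D was recorded within the 30-day window, so its effective date is the deed date 9 July 2015.
By effective date: E (17 January 2015), B (19 January 2015), D (9 July 2015), A (7 March 2016), C (18 August 2016).
Because A would otherwise rank above C, the subordination swaps them.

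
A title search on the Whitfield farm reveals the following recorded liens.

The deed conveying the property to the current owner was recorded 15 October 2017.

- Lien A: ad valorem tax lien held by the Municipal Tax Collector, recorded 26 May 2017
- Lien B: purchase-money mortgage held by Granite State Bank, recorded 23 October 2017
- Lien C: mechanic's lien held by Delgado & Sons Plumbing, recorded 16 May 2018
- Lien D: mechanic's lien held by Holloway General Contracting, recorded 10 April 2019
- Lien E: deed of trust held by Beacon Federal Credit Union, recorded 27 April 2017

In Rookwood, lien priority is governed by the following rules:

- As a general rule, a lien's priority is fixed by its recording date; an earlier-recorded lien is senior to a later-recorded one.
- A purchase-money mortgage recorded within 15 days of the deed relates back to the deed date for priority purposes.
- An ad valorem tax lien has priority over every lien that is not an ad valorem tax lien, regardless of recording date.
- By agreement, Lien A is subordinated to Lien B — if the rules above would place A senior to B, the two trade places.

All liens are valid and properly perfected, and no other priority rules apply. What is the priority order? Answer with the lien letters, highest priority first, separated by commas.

Effective dates after the stated exceptions: B was recorded within the 15-day window, so its effective date is the deed date 15 October 2017.
A is an ad valorem tax lien and takes priority over every other lien.
Among the remaining liens, by effective date: E (27 April 2017), B (15 October 2017), C (16 May 2018), D (10 April 2019).
A would otherwise be senior to B, so under the subordination agreement A and B exchange positions.

B, E, A, C, D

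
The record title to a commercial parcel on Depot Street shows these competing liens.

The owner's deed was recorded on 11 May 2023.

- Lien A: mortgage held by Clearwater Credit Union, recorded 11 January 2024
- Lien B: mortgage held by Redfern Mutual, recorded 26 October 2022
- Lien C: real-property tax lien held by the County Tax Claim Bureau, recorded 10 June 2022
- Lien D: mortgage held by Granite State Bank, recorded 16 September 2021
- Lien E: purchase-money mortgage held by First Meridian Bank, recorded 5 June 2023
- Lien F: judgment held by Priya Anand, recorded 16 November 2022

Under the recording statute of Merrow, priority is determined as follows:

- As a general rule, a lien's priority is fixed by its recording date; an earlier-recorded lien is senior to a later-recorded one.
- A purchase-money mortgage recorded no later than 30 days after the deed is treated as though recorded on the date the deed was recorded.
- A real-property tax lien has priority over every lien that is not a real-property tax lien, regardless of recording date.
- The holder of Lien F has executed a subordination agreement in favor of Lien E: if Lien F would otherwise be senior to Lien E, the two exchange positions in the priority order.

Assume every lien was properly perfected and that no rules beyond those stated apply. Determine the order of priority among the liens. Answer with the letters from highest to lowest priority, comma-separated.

C, D, B, E, F, A

Effective dates after the stated exceptions: E's effective date is the deed date, 11 May 2023.
As a real-property tax lien, C is senior to every other lien.
Remaining liens by effective date: D (16 September 2021), B (26 October 2022), F (16 November 2022), E (11 May 2023), A (11 January 2024).
Because F would otherwise rank above E, the subordination swaps them.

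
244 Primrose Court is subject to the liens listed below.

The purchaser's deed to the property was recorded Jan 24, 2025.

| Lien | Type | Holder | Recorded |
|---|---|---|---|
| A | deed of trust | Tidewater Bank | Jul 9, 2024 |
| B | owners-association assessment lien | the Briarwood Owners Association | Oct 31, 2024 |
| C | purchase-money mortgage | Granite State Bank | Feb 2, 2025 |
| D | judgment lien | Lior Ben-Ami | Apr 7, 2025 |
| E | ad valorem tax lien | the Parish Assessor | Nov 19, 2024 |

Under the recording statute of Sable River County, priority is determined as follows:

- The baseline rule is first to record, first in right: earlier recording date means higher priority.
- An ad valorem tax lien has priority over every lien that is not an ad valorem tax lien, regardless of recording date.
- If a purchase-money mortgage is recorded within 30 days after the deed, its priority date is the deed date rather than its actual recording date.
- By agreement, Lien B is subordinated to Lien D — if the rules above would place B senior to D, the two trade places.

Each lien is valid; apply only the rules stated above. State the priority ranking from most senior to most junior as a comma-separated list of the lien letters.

E, A, D, C, B

Adjusting effective dates: C's effective date is the deed date, Jan 24, 2025.
E, as an ad valorem tax lien, has superpriority and ranks first.
Remaining liens by effective date: A (Jul 9, 2024), B (Oct 31, 2024), C (Jan 24, 2025), D (Apr 7, 2025).
B would otherwise be senior to D, so under the subordination agreement B and D exchange positions.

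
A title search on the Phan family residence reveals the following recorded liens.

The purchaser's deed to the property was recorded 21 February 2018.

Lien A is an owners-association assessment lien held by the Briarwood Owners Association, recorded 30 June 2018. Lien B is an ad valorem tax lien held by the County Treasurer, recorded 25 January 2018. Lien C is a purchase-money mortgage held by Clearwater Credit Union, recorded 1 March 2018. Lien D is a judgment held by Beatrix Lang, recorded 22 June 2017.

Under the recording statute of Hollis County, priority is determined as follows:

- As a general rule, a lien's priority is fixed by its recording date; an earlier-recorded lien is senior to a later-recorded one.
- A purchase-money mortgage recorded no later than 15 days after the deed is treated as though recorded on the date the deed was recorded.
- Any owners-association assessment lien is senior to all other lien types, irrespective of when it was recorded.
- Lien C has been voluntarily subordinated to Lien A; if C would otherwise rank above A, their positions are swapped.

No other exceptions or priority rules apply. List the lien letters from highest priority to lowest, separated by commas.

A, D, B, C

Effective dates after the stated exceptions: C was recorded within the 15-day window, so its effective date is the deed date 21 February 2018.
A is an owners-association assessment lien, so it outranks all other liens regardless of date.
Remaining liens by effective date: D (22 June 2017), B (25 January 2018), C (21 February 2018).
C already ranks below A; the subordination has no effect.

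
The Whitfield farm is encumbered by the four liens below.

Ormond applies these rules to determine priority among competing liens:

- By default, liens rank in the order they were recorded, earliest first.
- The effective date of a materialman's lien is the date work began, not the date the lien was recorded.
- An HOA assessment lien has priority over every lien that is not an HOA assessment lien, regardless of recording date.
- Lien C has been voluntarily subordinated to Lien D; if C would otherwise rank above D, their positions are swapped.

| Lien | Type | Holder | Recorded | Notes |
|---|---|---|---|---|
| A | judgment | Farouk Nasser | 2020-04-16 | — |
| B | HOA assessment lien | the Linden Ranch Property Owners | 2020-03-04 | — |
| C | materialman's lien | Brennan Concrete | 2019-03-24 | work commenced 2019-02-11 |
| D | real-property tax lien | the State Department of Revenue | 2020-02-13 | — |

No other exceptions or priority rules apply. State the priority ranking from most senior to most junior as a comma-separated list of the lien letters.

Effective dates: C is treated as recorded 2019-02-11, the work-commencement date.
B is an HOA assessment lien and takes priority over every other lien.
Ordering the rest by effective date: C (2019-02-11), D (2020-02-13), A (2020-04-16).
C is senior to D before the subordination, so the two trade places.

B, D, C, A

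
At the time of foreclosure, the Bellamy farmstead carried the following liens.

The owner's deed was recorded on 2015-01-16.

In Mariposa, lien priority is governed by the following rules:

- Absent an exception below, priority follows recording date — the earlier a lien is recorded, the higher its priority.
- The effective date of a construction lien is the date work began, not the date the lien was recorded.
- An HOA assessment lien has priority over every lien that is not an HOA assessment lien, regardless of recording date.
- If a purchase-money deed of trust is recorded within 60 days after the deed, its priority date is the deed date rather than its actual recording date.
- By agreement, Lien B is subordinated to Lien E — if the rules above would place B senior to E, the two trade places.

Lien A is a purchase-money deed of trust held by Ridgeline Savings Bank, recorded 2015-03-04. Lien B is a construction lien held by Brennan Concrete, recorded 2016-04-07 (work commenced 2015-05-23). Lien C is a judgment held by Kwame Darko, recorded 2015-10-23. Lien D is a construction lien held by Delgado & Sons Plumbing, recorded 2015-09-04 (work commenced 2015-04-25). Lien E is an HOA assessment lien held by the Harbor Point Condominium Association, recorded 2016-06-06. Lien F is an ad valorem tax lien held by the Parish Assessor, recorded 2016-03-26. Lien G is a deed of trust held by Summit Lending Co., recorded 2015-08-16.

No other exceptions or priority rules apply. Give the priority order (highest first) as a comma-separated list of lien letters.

E, A, D, B, G, C, F

Effective dates after the stated exceptions: A's effective date is the deed date, 2015-01-16; B is treated as recorded 2015-05-23, the work-commencement date; D relates back to 2015-04-25 (work commenced).
E is an HOA assessment lien and takes priority over every other lien.
The other liens, earliest effective date first: A (2015-01-16), D (2015-04-25), B (2015-05-23), G (2015-08-16), C (2015-10-23), F (2016-03-26).
Since B is not senior to E, the subordination leaves the order unchanged.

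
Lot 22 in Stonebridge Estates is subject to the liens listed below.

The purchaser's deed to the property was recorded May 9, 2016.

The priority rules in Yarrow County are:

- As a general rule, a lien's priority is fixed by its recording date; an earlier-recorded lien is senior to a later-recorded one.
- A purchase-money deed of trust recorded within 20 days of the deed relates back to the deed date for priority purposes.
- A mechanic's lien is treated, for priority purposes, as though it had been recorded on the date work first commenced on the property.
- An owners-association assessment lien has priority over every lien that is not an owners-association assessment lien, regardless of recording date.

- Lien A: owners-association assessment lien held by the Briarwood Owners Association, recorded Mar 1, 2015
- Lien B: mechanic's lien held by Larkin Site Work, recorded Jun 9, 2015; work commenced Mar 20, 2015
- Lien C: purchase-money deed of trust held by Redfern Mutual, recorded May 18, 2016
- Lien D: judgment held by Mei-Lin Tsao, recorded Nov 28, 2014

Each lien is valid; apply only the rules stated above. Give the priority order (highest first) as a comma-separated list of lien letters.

Effective dates after the stated exceptions: B's effective date is Mar 20, 2015, when work began; C relates back to the deed date May 9, 2016.
A is an owners-association assessment lien, so it outranks all other liens regardless of date.
The other liens, earliest effective date first: D (Nov 28, 2014), B (Mar 20, 2015), C (May 9, 2016).

A, D, B, C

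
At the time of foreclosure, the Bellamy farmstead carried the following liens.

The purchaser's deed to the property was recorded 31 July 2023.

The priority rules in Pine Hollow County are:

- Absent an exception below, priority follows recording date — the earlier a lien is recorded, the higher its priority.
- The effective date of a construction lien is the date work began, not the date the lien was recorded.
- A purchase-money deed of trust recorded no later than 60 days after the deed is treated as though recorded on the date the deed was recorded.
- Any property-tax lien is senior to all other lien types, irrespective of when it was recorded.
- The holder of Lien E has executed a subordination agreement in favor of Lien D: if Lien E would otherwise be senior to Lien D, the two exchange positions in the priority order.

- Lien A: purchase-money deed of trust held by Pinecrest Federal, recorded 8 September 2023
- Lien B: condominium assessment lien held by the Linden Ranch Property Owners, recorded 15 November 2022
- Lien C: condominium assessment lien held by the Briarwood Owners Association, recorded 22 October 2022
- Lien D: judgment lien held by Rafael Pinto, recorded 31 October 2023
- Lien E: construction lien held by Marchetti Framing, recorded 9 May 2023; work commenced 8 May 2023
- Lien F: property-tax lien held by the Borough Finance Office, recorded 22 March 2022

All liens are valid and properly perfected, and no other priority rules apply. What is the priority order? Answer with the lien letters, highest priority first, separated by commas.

First, effective dates: A relates back to the deed date 31 July 2023; E's effective date is 8 May 2023, when work began.
As a property-tax lien, F is senior to every other lien.
Remaining liens by effective date: C (22 October 2022), B (15 November 2022), E (8 May 2023), A (31 July 2023), D (31 October 2023).
Because E would otherwise rank above D, the subordination swaps them.

F, C, B, D, A, E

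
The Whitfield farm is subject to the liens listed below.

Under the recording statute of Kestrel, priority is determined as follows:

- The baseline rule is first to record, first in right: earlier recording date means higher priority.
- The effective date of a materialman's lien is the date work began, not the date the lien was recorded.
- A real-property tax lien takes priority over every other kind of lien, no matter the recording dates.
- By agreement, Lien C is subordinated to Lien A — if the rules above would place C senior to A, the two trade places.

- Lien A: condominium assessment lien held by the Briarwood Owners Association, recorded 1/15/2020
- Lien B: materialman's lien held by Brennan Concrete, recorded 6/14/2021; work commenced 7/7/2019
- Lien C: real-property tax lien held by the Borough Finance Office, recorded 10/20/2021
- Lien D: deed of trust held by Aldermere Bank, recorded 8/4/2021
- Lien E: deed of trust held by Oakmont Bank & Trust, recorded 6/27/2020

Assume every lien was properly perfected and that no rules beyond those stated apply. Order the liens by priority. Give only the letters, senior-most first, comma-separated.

A, B, C, E, D

Adjusting effective dates: B relates back to 7/7/2019 (work commenced).
As a real-property tax lien, C is senior to every other lien.
Remaining liens by effective date: B (7/7/2019), A (1/15/2020), E (6/27/2020), D (8/4/2021).
Because C would otherwise rank above A, the subordination swaps them.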